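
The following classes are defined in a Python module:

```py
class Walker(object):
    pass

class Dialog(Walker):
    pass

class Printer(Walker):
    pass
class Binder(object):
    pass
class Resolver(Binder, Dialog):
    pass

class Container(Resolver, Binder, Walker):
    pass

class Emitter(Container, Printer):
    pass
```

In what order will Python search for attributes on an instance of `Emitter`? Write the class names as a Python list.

L[Emitter] = Emitter + merge(L[Container], L[Printer], [Container Printer])
  take Container:  [Container Resolver Binder Dialog Walker object] + [Printer Walker object] + [Container Printer]
  take Resolver:  [Resolver Binder Dialog Walker object] + [Printer Walker object] + [Printer]
  take Binder:  [Binder Dialog Walker object] + [Printer Walker object] + [Printer]
  take Dialog:  [Dialog Walker object] + [Printer Walker object] + [Printer]
  take Printer:  [Walker object] + [Printer Walker object] + [Printer]
  take Walker:  [Walker object] + [Walker object]
  take object:  [object] + [object]

[Emitter, Container, Resolver, Binder, Dialog, Printer, Walker, object]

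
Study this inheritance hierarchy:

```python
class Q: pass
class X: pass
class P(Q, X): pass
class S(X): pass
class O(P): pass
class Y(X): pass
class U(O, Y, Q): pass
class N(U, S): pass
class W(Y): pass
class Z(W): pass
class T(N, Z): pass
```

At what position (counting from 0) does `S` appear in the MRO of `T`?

9

L[T] = T + merge(L[N], L[Z], [N Z])
  take N:  [N U O P Y Q S X object] + [Z W Y X object] + [N Z]
  take U:  [U O P Y Q S X object] + [Z W Y X object] + [Z]
  take O:  [O P Y Q S X object] + [Z W Y X object] + [Z]
  take P:  [P Y Q S X object] + [Z W Y X object] + [Z]
  take Z:  [Y Q S X object] + [Z W Y X object] + [Z]
  take W:  [Y Q S X object] + [W Y X object]
  take Y:  [Y Q S X object] + [Y X object]
  take Q:  [Q S X object] + [X object]
  take S:  [S X object] + [X object]
  take X:  [X object] + [X object]
  take object:  [object] + [object]
MRO: T N U O P Z W Y Q S X object
S sits at index 9.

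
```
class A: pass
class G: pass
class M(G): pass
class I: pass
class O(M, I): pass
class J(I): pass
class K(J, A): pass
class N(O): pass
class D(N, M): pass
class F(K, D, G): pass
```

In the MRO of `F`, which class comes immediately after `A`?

L[F] = F + merge(L[K], L[D], L[G], [K D G])
  take K:  [K J I A object] + [D N O M G I object] + [G object] + [K D G]
  take J:  [J I A object] + [D N O M G I object] + [G object] + [D G]
  take D:  [I A object] + [D N O M G I object] + [G object] + [D G]
  take N:  [I A object] + [N O M G I object] + [G object] + [G]
  take O:  [I A object] + [O M G I object] + [G object] + [G]
  take M:  [I A object] + [M G I object] + [G object] + [G]
  take G:  [I A object] + [G I object] + [G object] + [G]
  take I:  [I A object] + [I object] + [object]
  take A:  [A object] + [object] + [object]
  take object:  [object] + [object] + [object]
MRO: F K J D N O M G I A object
A is at position 9; next is object.

object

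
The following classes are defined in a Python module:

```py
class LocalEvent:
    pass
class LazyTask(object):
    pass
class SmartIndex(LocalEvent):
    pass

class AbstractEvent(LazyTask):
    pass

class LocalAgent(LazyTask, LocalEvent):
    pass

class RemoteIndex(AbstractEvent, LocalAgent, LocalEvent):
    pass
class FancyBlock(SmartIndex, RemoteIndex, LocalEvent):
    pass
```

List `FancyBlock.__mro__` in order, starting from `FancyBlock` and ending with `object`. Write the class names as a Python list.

L[FancyBlock] = FancyBlock + merge(L[SmartIndex], L[RemoteIndex], L[LocalEvent], [SmartIndex RemoteIndex LocalEvent])
  take SmartIndex:  [SmartIndex LocalEvent object] + [RemoteIndex AbstractEvent LocalAgent LazyTask LocalEvent object] + [LocalEvent object] + [SmartIndex RemoteIndex LocalEvent]
  take RemoteIndex:  [LocalEvent object] + [RemoteIndex AbstractEvent LocalAgent LazyTask LocalEvent object] + [LocalEvent object] + [RemoteIndex LocalEvent]
  take AbstractEvent:  [LocalEvent object] + [AbstractEvent LocalAgent LazyTask LocalEvent object] + [LocalEvent object] + [LocalEvent]
  take LocalAgent:  [LocalEvent object] + [LocalAgent LazyTask LocalEvent object] + [LocalEvent object] + [LocalEvent]
  take LazyTask:  [LocalEvent object] + [LazyTask LocalEvent object] + [LocalEvent object] + [LocalEvent]
  take LocalEvent:  [LocalEvent object] + [LocalEvent object] + [LocalEvent object] + [LocalEvent]
  take object:  [object] + [object] + [object]

[FancyBlock, SmartIndex, RemoteIndex, AbstractEvent, LocalAgent, LazyTask, LocalEvent, object]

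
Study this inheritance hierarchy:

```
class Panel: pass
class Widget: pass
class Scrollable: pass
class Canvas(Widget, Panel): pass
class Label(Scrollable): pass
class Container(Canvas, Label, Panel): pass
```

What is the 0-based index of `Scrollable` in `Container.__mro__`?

5

L[Container] = Container + merge(L[Canvas], L[Label], L[Panel], [Canvas Label Panel])
  take Canvas:  [Canvas Widget Panel object] + [Label Scrollable object] + [Panel object] + [Canvas Label Panel]
  take Widget:  [Widget Panel object] + [Label Scrollable object] + [Panel object] + [Label Panel]
  take Label:  [Panel object] + [Label Scrollable object] + [Panel object] + [Label Panel]
  take Panel:  [Panel object] + [Scrollable object] + [Panel object] + [Panel]
  take Scrollable:  [object] + [Scrollable object] + [object]
  take object:  [object] + [object] + [object]
MRO: Container Canvas Widget Label Panel Scrollable object
Scrollable sits at index 5.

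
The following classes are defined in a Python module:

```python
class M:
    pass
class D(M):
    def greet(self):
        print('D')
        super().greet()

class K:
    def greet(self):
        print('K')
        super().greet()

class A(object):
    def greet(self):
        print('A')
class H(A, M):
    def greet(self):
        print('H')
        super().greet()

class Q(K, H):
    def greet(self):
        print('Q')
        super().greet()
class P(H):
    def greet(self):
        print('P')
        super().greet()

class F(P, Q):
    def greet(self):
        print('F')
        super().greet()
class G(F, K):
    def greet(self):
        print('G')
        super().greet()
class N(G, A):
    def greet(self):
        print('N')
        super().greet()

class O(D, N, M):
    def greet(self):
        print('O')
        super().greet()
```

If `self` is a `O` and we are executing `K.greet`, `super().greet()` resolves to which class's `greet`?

H

L[O] = O + merge(L[D], L[N], L[M], [D N M])
  take D:  [D M object] + [N G F P Q K H A M object] + [M object] + [D N M]
  take N:  [M object] + [N G F P Q K H A M object] + [M object] + [N M]
  take G:  [M object] + [G F P Q K H A M object] + [M object] + [M]
  take F:  [M object] + [F P Q K H A M object] + [M object] + [M]
  take P:  [M object] + [P Q K H A M object] + [M object] + [M]
  take Q:  [M object] + [Q K H A M object] + [M object] + [M]
  take K:  [M object] + [K H A M object] + [M object] + [M]
  take H:  [M object] + [H A M object] + [M object] + [M]
  take A:  [M object] + [A M object] + [M object] + [M]
  take M:  [M object] + [M object] + [M object] + [M]
  take object:  [object] + [object] + [object]
MRO: O D N G F P Q K H A M object
super() in K.greet on a O instance goes to the class after K in O's MRO: H.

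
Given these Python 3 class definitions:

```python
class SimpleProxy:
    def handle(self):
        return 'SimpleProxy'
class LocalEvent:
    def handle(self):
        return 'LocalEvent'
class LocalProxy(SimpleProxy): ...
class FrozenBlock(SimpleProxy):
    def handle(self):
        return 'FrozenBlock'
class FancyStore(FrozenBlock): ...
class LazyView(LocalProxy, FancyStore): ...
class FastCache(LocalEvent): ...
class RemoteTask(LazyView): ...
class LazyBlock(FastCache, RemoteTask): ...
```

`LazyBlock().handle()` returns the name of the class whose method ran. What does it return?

LocalEvent

L[LazyBlock] = LazyBlock + merge(L[FastCache], L[RemoteTask], [FastCache RemoteTask])
  take FastCache:  [FastCache LocalEvent object] + [RemoteTask LazyView LocalProxy FancyStore FrozenBlock SimpleProxy object] + [FastCache RemoteTask]
  take LocalEvent:  [LocalEvent object] + [RemoteTask LazyView LocalProxy FancyStore FrozenBlock SimpleProxy object] + [RemoteTask]
  take RemoteTask:  [object] + [RemoteTask LazyView LocalProxy FancyStore FrozenBlock SimpleProxy object] + [RemoteTask]
  take LazyView:  [object] + [LazyView LocalProxy FancyStore FrozenBlock SimpleProxy object]
  take LocalProxy:  [object] + [LocalProxy FancyStore FrozenBlock SimpleProxy object]
  take FancyStore:  [object] + [FancyStore FrozenBlock SimpleProxy object]
  take FrozenBlock:  [object] + [FrozenBlock SimpleProxy object]
  take SimpleProxy:  [object] + [SimpleProxy object]
  take object:  [object] + [object]
MRO: LazyBlock FastCache LocalEvent RemoteTask LazyView LocalProxy FancyStore FrozenBlock SimpleProxy object
handle is defined in: FrozenBlock, LocalEvent, SimpleProxy. First along the MRO is LocalEvent.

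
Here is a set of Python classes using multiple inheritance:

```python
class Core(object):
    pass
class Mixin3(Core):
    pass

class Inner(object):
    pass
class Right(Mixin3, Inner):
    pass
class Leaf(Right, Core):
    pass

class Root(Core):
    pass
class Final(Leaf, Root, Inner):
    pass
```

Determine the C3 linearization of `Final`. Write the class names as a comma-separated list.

Final, Leaf, Right, Mixin3, Root, Core, Inner, object

L[Final] = Final + merge(L[Leaf], L[Root], L[Inner], [Leaf Root Inner])
  take Leaf:  [Leaf Right Mixin3 Core Inner object] + [Root Core object] + [Inner object] + [Leaf Root Inner]
  take Right:  [Right Mixin3 Core Inner object] + [Root Core object] + [Inner object] + [Root Inner]
  take Mixin3:  [Mixin3 Core Inner object] + [Root Core object] + [Inner object] + [Root Inner]
  take Root:  [Core Inner object] + [Root Core object] + [Inner object] + [Root Inner]
  take Core:  [Core Inner object] + [Core object] + [Inner object] + [Inner]
  take Inner:  [Inner object] + [object] + [Inner object] + [Inner]
  take object:  [object] + [object] + [object]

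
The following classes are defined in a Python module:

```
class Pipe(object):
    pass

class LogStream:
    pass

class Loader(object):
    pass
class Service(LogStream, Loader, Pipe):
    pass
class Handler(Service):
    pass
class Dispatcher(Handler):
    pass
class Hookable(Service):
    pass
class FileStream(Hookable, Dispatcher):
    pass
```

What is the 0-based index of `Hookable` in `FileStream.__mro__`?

1

L[FileStream] = FileStream + merge(L[Hookable], L[Dispatcher], [Hookable Dispatcher])
  take Hookable:  [Hookable Service LogStream Loader Pipe object] + [Dispatcher Handler Service LogStream Loader Pipe object] + [Hookable Dispatcher]
  take Dispatcher:  [Service LogStream Loader Pipe object] + [Dispatcher Handler Service LogStream Loader Pipe object] + [Dispatcher]
  take Handler:  [Service LogStream Loader Pipe object] + [Handler Service LogStream Loader Pipe object]
  take Service:  [Service LogStream Loader Pipe object] + [Service LogStream Loader Pipe object]
  take LogStream:  [LogStream Loader Pipe object] + [LogStream Loader Pipe object]
  take Loader:  [Loader Pipe object] + [Loader Pipe object]
  take Pipe:  [Pipe object] + [Pipe object]
  take object:  [object] + [object]
MRO: FileStream Hookable Dispatcher Handler Service LogStream Loader Pipe object
Hookable sits at index 1.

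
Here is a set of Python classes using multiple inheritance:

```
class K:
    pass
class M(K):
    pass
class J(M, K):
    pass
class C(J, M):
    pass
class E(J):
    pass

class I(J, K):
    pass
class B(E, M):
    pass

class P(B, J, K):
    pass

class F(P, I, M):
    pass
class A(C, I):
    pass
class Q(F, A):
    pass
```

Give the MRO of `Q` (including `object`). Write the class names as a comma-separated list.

L[Q] = Q + merge(L[F], L[A], [F A])
  take F:  [F P B E I J M K object] + [A C I J M K object] + [F A]
  take P:  [P B E I J M K object] + [A C I J M K object] + [A]
  take B:  [B E I J M K object] + [A C I J M K object] + [A]
  take E:  [E I J M K object] + [A C I J M K object] + [A]
  take A:  [I J M K object] + [A C I J M K object] + [A]
  take C:  [I J M K object] + [C I J M K object]
  take I:  [I J M K object] + [I J M K object]
  take J:  [J M K object] + [J M K object]
  take M:  [M K object] + [M K object]
  take K:  [K object] + [K object]
  take object:  [object] + [object]

Q, F, P, B, E, A, C, I, J, M, K, object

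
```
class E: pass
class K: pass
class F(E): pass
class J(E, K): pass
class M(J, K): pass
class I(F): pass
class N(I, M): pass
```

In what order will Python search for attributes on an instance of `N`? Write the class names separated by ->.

L[N] = N + merge(L[I], L[M], [I M])
  take I:  [I F E object] + [M J E K object] + [I M]
  take F:  [F E object] + [M J E K object] + [M]
  take M:  [E object] + [M J E K object] + [M]
  take J:  [E object] + [J E K object]
  take E:  [E object] + [E K object]
  take K:  [object] + [K object]
  take object:  [object] + [object]

N -> I -> F -> M -> J -> E -> K -> object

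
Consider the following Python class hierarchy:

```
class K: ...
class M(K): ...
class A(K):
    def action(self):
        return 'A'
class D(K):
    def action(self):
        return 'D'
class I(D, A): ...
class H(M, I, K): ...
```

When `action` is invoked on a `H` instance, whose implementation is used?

L[H] = H + merge(L[M], L[I], L[K], [M I K])
  take M:  [M K object] + [I D A K object] + [K object] + [M I K]
  take I:  [K object] + [I D A K object] + [K object] + [I K]
  take D:  [K object] + [D A K object] + [K object] + [K]
  take A:  [K object] + [A K object] + [K object] + [K]
  take K:  [K object] + [K object] + [K object] + [K]
  take object:  [object] + [object] + [object]
MRO: H M I D A K object
action is defined in: A, D. First along the MRO is D.

D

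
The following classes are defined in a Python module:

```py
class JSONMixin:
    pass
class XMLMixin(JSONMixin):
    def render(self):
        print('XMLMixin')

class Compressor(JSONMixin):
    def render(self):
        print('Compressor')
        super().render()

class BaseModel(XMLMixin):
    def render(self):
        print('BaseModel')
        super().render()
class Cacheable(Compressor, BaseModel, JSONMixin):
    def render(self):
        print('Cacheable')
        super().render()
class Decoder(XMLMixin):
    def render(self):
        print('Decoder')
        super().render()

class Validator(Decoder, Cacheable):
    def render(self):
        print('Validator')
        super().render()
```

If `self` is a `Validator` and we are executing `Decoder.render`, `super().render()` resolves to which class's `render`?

L[Validator] = Validator + merge(L[Decoder], L[Cacheable], [Decoder Cacheable])
  take Decoder:  [Decoder XMLMixin JSONMixin object] + [Cacheable Compressor BaseModel XMLMixin JSONMixin object] + [Decoder Cacheable]
  take Cacheable:  [XMLMixin JSONMixin object] + [Cacheable Compressor BaseModel XMLMixin JSONMixin object] + [Cacheable]
  take Compressor:  [XMLMixin JSONMixin object] + [Compressor BaseModel XMLMixin JSONMixin object]
  take BaseModel:  [XMLMixin JSONMixin object] + [BaseModel XMLMixin JSONMixin object]
  take XMLMixin:  [XMLMixin JSONMixin object] + [XMLMixin JSONMixin object]
  take JSONMixin:  [JSONMixin object] + [JSONMixin object]
  take object:  [object] + [object]
MRO: Validator Decoder Cacheable Compressor BaseModel XMLMixin JSONMixin object
super() in Decoder.render on a Validator instance goes to the class after Decoder in Validator's MRO: Cacheable.

Cacheable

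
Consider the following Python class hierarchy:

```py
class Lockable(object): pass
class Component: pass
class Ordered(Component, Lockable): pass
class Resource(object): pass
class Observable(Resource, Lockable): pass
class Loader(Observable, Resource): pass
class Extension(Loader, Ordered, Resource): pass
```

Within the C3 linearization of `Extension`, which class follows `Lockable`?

object

L[Extension] = Extension + merge(L[Loader], L[Ordered], L[Resource], [Loader Ordered Resource])
  take Loader:  [Loader Observable Resource Lockable object] + [Ordered Component Lockable object] + [Resource object] + [Loader Ordered Resource]
  take Observable:  [Observable Resource Lockable object] + [Ordered Component Lockable object] + [Resource object] + [Ordered Resource]
  take Ordered:  [Resource Lockable object] + [Ordered Component Lockable object] + [Resource object] + [Ordered Resource]
  take Resource:  [Resource Lockable object] + [Component Lockable object] + [Resource object] + [Resource]
  take Component:  [Lockable object] + [Component Lockable object] + [object]
  take Lockable:  [Lockable object] + [Lockable object] + [object]
  take object:  [object] + [object] + [object]
MRO: Extension Loader Observable Ordered Resource Component Lockable object
Lockable is at position 6; next is object.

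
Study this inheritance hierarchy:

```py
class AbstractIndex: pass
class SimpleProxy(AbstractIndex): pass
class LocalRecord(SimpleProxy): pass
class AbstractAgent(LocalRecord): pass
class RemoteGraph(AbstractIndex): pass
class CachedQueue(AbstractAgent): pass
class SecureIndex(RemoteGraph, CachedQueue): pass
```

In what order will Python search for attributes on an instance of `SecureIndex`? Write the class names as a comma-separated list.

SecureIndex, RemoteGraph, CachedQueue, AbstractAgent, LocalRecord, SimpleProxy, AbstractIndex, object

L[SecureIndex] = SecureIndex + merge(L[RemoteGraph], L[CachedQueue], [RemoteGraph CachedQueue])
  take RemoteGraph:  [RemoteGraph AbstractIndex object] + [CachedQueue AbstractAgent LocalRecord SimpleProxy AbstractIndex object] + [RemoteGraph CachedQueue]
  take CachedQueue:  [AbstractIndex object] + [CachedQueue AbstractAgent LocalRecord SimpleProxy AbstractIndex object] + [CachedQueue]
  take AbstractAgent:  [AbstractIndex object] + [AbstractAgent LocalRecord SimpleProxy AbstractIndex object]
  take LocalRecord:  [AbstractIndex object] + [LocalRecord SimpleProxy AbstractIndex object]
  take SimpleProxy:  [AbstractIndex object] + [SimpleProxy AbstractIndex object]
  take AbstractIndex:  [AbstractIndex object] + [AbstractIndex object]
  take object:  [object] + [object]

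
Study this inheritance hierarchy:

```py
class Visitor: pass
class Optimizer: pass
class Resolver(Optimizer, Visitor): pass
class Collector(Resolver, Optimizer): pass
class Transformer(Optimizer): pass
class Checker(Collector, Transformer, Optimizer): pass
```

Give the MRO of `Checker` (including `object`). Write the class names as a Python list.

L[Checker] = Checker + merge(L[Collector], L[Transformer], L[Optimizer], [Collector Transformer Optimizer])
  take Collector:  [Collector Resolver Optimizer Visitor object] + [Transformer Optimizer object] + [Optimizer object] + [Collector Transformer Optimizer]
  take Resolver:  [Resolver Optimizer Visitor object] + [Transformer Optimizer object] + [Optimizer object] + [Transformer Optimizer]
  take Transformer:  [Optimizer Visitor object] + [Transformer Optimizer object] + [Optimizer object] + [Transformer Optimizer]
  take Optimizer:  [Optimizer Visitor object] + [Optimizer object] + [Optimizer object] + [Optimizer]
  take Visitor:  [Visitor object] + [object] + [object]
  take object:  [object] + [object] + [object]

[Checker, Collector, Resolver, Transformer, Optimizer, Visitor, object]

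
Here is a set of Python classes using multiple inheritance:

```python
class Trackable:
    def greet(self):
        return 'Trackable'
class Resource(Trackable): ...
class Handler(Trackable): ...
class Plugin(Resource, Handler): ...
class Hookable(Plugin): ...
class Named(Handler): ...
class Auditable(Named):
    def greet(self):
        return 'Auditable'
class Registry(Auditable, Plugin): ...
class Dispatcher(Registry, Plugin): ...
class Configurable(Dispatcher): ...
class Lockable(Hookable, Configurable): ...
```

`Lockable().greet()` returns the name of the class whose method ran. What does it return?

Auditable

L[Lockable] = Lockable + merge(L[Hookable], L[Configurable], [Hookable Configurable])
  take Hookable:  [Hookable Plugin Resource Handler Trackable object] + [Configurable Dispatcher Registry Auditable Named Plugin Resource Handler Trackable object] + [Hookable Configurable]
  take Configurable:  [Plugin Resource Handler Trackable object] + [Configurable Dispatcher Registry Auditable Named Plugin Resource Handler Trackable object] + [Configurable]
  take Dispatcher:  [Plugin Resource Handler Trackable object] + [Dispatcher Registry Auditable Named Plugin Resource Handler Trackable object]
  take Registry:  [Plugin Resource Handler Trackable object] + [Registry Auditable Named Plugin Resource Handler Trackable object]
  take Auditable:  [Plugin Resource Handler Trackable object] + [Auditable Named Plugin Resource Handler Trackable object]
  take Named:  [Plugin Resource Handler Trackable object] + [Named Plugin Resource Handler Trackable object]
  take Plugin:  [Plugin Resource Handler Trackable object] + [Plugin Resource Handler Trackable object]
  take Resource:  [Resource Handler Trackable object] + [Resource Handler Trackable object]
  take Handler:  [Handler Trackable object] + [Handler Trackable object]
  take Trackable:  [Trackable object] + [Trackable object]
  take object:  [object] + [object]
MRO: Lockable Hookable Configurable Dispatcher Registry Auditable Named Plugin Resource Handler Trackable object
greet is defined in: Auditable, Trackable. First along the MRO is Auditable.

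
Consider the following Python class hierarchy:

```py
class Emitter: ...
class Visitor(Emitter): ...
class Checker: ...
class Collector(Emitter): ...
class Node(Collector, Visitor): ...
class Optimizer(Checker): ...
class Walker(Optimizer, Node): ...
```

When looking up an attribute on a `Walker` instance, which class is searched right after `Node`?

Collector

L[Walker] = Walker + merge(L[Optimizer], L[Node], [Optimizer Node])
  take Optimizer:  [Optimizer Checker object] + [Node Collector Visitor Emitter object] + [Optimizer Node]
  take Checker:  [Checker object] + [Node Collector Visitor Emitter object] + [Node]
  take Node:  [object] + [Node Collector Visitor Emitter object] + [Node]
  take Collector:  [object] + [Collector Visitor Emitter object]
  take Visitor:  [object] + [Visitor Emitter object]
  take Emitter:  [object] + [Emitter object]
  take object:  [object] + [object]
MRO: Walker Optimizer Checker Node Collector Visitor Emitter object
Node is at position 3; next is Collector.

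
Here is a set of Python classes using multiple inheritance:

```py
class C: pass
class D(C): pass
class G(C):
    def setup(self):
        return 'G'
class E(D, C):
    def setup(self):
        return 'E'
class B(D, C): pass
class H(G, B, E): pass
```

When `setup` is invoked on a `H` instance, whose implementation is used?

G

L[H] = H + merge(L[G], L[B], L[E], [G B E])
  take G:  [G C object] + [B D C object] + [E D C object] + [G B E]
  take B:  [C object] + [B D C object] + [E D C object] + [B E]
  take E:  [C object] + [D C object] + [E D C object] + [E]
  take D:  [C object] + [D C object] + [D C object]
  take C:  [C object] + [C object] + [C object]
  take object:  [object] + [object] + [object]
MRO: H G B E D C object
setup is defined in: E, G. First along the MRO is G.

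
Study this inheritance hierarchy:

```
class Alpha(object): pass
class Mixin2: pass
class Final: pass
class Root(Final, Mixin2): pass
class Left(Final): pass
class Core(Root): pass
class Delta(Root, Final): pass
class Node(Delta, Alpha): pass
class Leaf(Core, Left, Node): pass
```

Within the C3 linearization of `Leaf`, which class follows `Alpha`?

object

L[Leaf] = Leaf + merge(L[Core], L[Left], L[Node], [Core Left Node])
  take Core:  [Core Root Final Mixin2 object] + [Left Final object] + [Node Delta Root Final Mixin2 Alpha object] + [Core Left Node]
  take Left:  [Root Final Mixin2 object] + [Left Final object] + [Node Delta Root Final Mixin2 Alpha object] + [Left Node]
  take Node:  [Root Final Mixin2 object] + [Final object] + [Node Delta Root Final Mixin2 Alpha object] + [Node]
  take Delta:  [Root Final Mixin2 object] + [Final object] + [Delta Root Final Mixin2 Alpha object]
  take Root:  [Root Final Mixin2 object] + [Final object] + [Root Final Mixin2 Alpha object]
  take Final:  [Final Mixin2 object] + [Final object] + [Final Mixin2 Alpha object]
  take Mixin2:  [Mixin2 object] + [object] + [Mixin2 Alpha object]
  take Alpha:  [object] + [object] + [Alpha object]
  take object:  [object] + [object] + [object]
MRO: Leaf Core Left Node Delta Root Final Mixin2 Alpha object
Alpha is at position 8; next is object.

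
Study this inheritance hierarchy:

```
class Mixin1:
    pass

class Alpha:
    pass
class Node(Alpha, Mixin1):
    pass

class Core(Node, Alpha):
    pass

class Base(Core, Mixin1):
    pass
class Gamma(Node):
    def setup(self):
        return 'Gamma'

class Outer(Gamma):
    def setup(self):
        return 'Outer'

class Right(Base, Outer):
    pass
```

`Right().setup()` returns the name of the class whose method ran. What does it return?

L[Right] = Right + merge(L[Base], L[Outer], [Base Outer])
  take Base:  [Base Core Node Alpha Mixin1 object] + [Outer Gamma Node Alpha Mixin1 object] + [Base Outer]
  take Core:  [Core Node Alpha Mixin1 object] + [Outer Gamma Node Alpha Mixin1 object] + [Outer]
  take Outer:  [Node Alpha Mixin1 object] + [Outer Gamma Node Alpha Mixin1 object] + [Outer]
  take Gamma:  [Node Alpha Mixin1 object] + [Gamma Node Alpha Mixin1 object]
  take Node:  [Node Alpha Mixin1 object] + [Node Alpha Mixin1 object]
  take Alpha:  [Alpha Mixin1 object] + [Alpha Mixin1 object]
  take Mixin1:  [Mixin1 object] + [Mixin1 object]
  take object:  [object] + [object]
MRO: Right Base Core Outer Gamma Node Alpha Mixin1 object
setup is defined in: Gamma, Outer. First along the MRO is Outer.

Outer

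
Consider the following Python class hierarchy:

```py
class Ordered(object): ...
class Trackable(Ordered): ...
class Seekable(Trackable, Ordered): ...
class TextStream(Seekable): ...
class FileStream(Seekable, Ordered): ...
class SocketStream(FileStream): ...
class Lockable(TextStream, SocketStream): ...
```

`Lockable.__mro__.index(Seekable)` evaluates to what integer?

4

L[Lockable] = Lockable + merge(L[TextStream], L[SocketStream], [TextStream SocketStream])
  take TextStream:  [TextStream Seekable Trackable Ordered object] + [SocketStream FileStream Seekable Trackable Ordered object] + [TextStream SocketStream]
  take SocketStream:  [Seekable Trackable Ordered object] + [SocketStream FileStream Seekable Trackable Ordered object] + [SocketStream]
  take FileStream:  [Seekable Trackable Ordered object] + [FileStream Seekable Trackable Ordered object]
  take Seekable:  [Seekable Trackable Ordered object] + [Seekable Trackable Ordered object]
  take Trackable:  [Trackable Ordered object] + [Trackable Ordered object]
  take Ordered:  [Ordered object] + [Ordered object]
  take object:  [object] + [object]
MRO: Lockable TextStream SocketStream FileStream Seekable Trackable Ordered object
Seekable sits at index 4.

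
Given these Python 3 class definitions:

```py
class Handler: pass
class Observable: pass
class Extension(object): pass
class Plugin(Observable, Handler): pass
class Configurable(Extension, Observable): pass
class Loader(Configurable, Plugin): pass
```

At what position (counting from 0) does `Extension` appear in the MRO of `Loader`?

2

L[Loader] = Loader + merge(L[Configurable], L[Plugin], [Configurable Plugin])
  take Configurable:  [Configurable Extension Observable object] + [Plugin Observable Handler object] + [Configurable Plugin]
  take Extension:  [Extension Observable object] + [Plugin Observable Handler object] + [Plugin]
  take Plugin:  [Observable object] + [Plugin Observable Handler object] + [Plugin]
  take Observable:  [Observable object] + [Observable Handler object]
  take Handler:  [object] + [Handler object]
  take object:  [object] + [object]
MRO: Loader Configurable Extension Plugin Observable Handler object
Extension sits at index 2.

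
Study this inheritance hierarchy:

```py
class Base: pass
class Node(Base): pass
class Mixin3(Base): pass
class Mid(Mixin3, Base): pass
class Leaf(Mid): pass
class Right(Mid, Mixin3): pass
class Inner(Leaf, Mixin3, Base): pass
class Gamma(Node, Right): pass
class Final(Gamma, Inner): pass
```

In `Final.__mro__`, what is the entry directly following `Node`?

Right

L[Final] = Final + merge(L[Gamma], L[Inner], [Gamma Inner])
  take Gamma:  [Gamma Node Right Mid Mixin3 Base object] + [Inner Leaf Mid Mixin3 Base object] + [Gamma Inner]
  take Node:  [Node Right Mid Mixin3 Base object] + [Inner Leaf Mid Mixin3 Base object] + [Inner]
  take Right:  [Right Mid Mixin3 Base object] + [Inner Leaf Mid Mixin3 Base object] + [Inner]
  take Inner:  [Mid Mixin3 Base object] + [Inner Leaf Mid Mixin3 Base object] + [Inner]
  take Leaf:  [Mid Mixin3 Base object] + [Leaf Mid Mixin3 Base object]
  take Mid:  [Mid Mixin3 Base object] + [Mid Mixin3 Base object]
  take Mixin3:  [Mixin3 Base object] + [Mixin3 Base object]
  take Base:  [Base object] + [Base object]
  take object:  [object] + [object]
MRO: Final Gamma Node Right Inner Leaf Mid Mixin3 Base object
Node is at position 2; next is Right.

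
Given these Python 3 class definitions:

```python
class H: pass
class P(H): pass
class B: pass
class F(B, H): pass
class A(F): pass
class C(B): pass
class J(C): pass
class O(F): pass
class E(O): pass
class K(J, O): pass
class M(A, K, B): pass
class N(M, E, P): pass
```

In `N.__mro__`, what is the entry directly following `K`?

L[N] = N + merge(L[M], L[E], L[P], [M E P])
  take M:  [M A K J C O F B H object] + [E O F B H object] + [P H object] + [M E P]
  take A:  [A K J C O F B H object] + [E O F B H object] + [P H object] + [E P]
  take K:  [K J C O F B H object] + [E O F B H object] + [P H object] + [E P]
  take J:  [J C O F B H object] + [E O F B H object] + [P H object] + [E P]
  take C:  [C O F B H object] + [E O F B H object] + [P H object] + [E P]
  take E:  [O F B H object] + [E O F B H object] + [P H object] + [E P]
  take O:  [O F B H object] + [O F B H object] + [P H object] + [P]
  take F:  [F B H object] + [F B H object] + [P H object] + [P]
  take B:  [B H object] + [B H object] + [P H object] + [P]
  take P:  [H object] + [H object] + [P H object] + [P]
  take H:  [H object] + [H object] + [H object]
  take object:  [object] + [object] + [object]
MRO: N M A K J C E O F B P H object
K is at position 3; next is J.

J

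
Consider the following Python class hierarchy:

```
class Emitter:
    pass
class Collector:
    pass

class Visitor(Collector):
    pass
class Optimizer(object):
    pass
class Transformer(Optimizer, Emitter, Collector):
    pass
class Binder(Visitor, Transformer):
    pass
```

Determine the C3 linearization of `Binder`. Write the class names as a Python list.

[Binder, Visitor, Transformer, Optimizer, Emitter, Collector, object]

L[Binder] = Binder + merge(L[Visitor], L[Transformer], [Visitor Transformer])
  take Visitor:  [Visitor Collector object] + [Transformer Optimizer Emitter Collector object] + [Visitor Transformer]
  take Transformer:  [Collector object] + [Transformer Optimizer Emitter Collector object] + [Transformer]
  take Optimizer:  [Collector object] + [Optimizer Emitter Collector object]
  take Emitter:  [Collector object] + [Emitter Collector object]
  take Collector:  [Collector object] + [Collector object]
  take object:  [object] + [object]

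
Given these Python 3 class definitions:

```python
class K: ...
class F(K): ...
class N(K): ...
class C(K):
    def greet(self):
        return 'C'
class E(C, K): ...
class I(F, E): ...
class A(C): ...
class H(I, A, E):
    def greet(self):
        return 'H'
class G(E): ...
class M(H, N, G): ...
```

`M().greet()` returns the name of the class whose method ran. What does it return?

L[M] = M + merge(L[H], L[N], L[G], [H N G])
  take H:  [H I F A E C K object] + [N K object] + [G E C K object] + [H N G]
  take I:  [I F A E C K object] + [N K object] + [G E C K object] + [N G]
  take F:  [F A E C K object] + [N K object] + [G E C K object] + [N G]
  take A:  [A E C K object] + [N K object] + [G E C K object] + [N G]
  take N:  [E C K object] + [N K object] + [G E C K object] + [N G]
  take G:  [E C K object] + [K object] + [G E C K object] + [G]
  take E:  [E C K object] + [K object] + [E C K object]
  take C:  [C K object] + [K object] + [C K object]
  take K:  [K object] + [K object] + [K object]
  take object:  [object] + [object] + [object]
MRO: M H I F A N G E C K object
greet is defined in: C, H. First along the MRO is H.

H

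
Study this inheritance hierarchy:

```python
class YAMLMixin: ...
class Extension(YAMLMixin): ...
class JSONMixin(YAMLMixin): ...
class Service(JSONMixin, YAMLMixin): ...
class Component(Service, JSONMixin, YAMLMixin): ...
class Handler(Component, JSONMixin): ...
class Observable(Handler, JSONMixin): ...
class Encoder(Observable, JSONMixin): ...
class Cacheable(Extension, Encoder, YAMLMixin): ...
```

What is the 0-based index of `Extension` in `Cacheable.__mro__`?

1

L[Cacheable] = Cacheable + merge(L[Extension], L[Encoder], L[YAMLMixin], [Extension Encoder YAMLMixin])
  take Extension:  [Extension YAMLMixin object] + [Encoder Observable Handler Component Service JSONMixin YAMLMixin object] + [YAMLMixin object] + [Extension Encoder YAMLMixin]
  take Encoder:  [YAMLMixin object] + [Encoder Observable Handler Component Service JSONMixin YAMLMixin object] + [YAMLMixin object] + [Encoder YAMLMixin]
  take Observable:  [YAMLMixin object] + [Observable Handler Component Service JSONMixin YAMLMixin object] + [YAMLMixin object] + [YAMLMixin]
  take Handler:  [YAMLMixin object] + [Handler Component Service JSONMixin YAMLMixin object] + [YAMLMixin object] + [YAMLMixin]
  take Component:  [YAMLMixin object] + [Component Service JSONMixin YAMLMixin object] + [YAMLMixin object] + [YAMLMixin]
  take Service:  [YAMLMixin object] + [Service JSONMixin YAMLMixin object] + [YAMLMixin object] + [YAMLMixin]
  take JSONMixin:  [YAMLMixin object] + [JSONMixin YAMLMixin object] + [YAMLMixin object] + [YAMLMixin]
  take YAMLMixin:  [YAMLMixin object] + [YAMLMixin object] + [YAMLMixin object] + [YAMLMixin]
  take object:  [object] + [object] + [object]
MRO: Cacheable Extension Encoder Observable Handler Component Service JSONMixin YAMLMixin object
Extension sits at index 1.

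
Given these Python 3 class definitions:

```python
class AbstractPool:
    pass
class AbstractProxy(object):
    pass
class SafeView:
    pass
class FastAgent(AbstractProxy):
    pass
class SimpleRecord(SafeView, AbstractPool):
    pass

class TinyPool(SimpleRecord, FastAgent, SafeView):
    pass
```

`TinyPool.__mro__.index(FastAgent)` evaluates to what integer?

L[TinyPool] = TinyPool + merge(L[SimpleRecord], L[FastAgent], L[SafeView], [SimpleRecord FastAgent SafeView])
  take SimpleRecord:  [SimpleRecord SafeView AbstractPool object] + [FastAgent AbstractProxy object] + [SafeView object] + [SimpleRecord FastAgent SafeView]
  take FastAgent:  [SafeView AbstractPool object] + [FastAgent AbstractProxy object] + [SafeView object] + [FastAgent SafeView]
  take SafeView:  [SafeView AbstractPool object] + [AbstractProxy object] + [SafeView object] + [SafeView]
  take AbstractPool:  [AbstractPool object] + [AbstractProxy object] + [object]
  take AbstractProxy:  [object] + [AbstractProxy object] + [object]
  take object:  [object] + [object] + [object]
MRO: TinyPool SimpleRecord FastAgent SafeView AbstractPool AbstractProxy object
FastAgent sits at index 2.

2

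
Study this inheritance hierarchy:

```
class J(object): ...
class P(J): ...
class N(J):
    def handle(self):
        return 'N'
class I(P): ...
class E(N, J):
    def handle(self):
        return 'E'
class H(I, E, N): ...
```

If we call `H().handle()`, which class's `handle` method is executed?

L[H] = H + merge(L[I], L[E], L[N], [I E N])
  take I:  [I P J object] + [E N J object] + [N J object] + [I E N]
  take P:  [P J object] + [E N J object] + [N J object] + [E N]
  take E:  [J object] + [E N J object] + [N J object] + [E N]
  take N:  [J object] + [N J object] + [N J object] + [N]
  take J:  [J object] + [J object] + [J object]
  take object:  [object] + [object] + [object]
MRO: H I P E N J object
handle is defined in: E, N. First along the MRO is E.

E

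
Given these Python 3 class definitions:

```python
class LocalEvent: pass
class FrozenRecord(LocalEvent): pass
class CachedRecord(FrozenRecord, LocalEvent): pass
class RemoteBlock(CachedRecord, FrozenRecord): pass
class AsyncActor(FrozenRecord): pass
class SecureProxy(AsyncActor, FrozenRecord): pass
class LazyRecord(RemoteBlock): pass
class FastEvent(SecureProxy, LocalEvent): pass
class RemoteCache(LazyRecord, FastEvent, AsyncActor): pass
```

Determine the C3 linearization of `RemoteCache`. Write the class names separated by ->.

RemoteCache -> LazyRecord -> RemoteBlock -> CachedRecord -> FastEvent -> SecureProxy -> AsyncActor -> FrozenRecord -> LocalEvent -> object

L[RemoteCache] = RemoteCache + merge(L[LazyRecord], L[FastEvent], L[AsyncActor], [LazyRecord FastEvent AsyncActor])
  take LazyRecord:  [LazyRecord RemoteBlock CachedRecord FrozenRecord LocalEvent object] + [FastEvent SecureProxy AsyncActor FrozenRecord LocalEvent object] + [AsyncActor FrozenRecord LocalEvent object] + [LazyRecord FastEvent AsyncActor]
  take RemoteBlock:  [RemoteBlock CachedRecord FrozenRecord LocalEvent object] + [FastEvent SecureProxy AsyncActor FrozenRecord LocalEvent object] + [AsyncActor FrozenRecord LocalEvent object] + [FastEvent AsyncActor]
  take CachedRecord:  [CachedRecord FrozenRecord LocalEvent object] + [FastEvent SecureProxy AsyncActor FrozenRecord LocalEvent object] + [AsyncActor FrozenRecord LocalEvent object] + [FastEvent AsyncActor]
  take FastEvent:  [FrozenRecord LocalEvent object] + [FastEvent SecureProxy AsyncActor FrozenRecord LocalEvent object] + [AsyncActor FrozenRecord LocalEvent object] + [FastEvent AsyncActor]
  take SecureProxy:  [FrozenRecord LocalEvent object] + [SecureProxy AsyncActor FrozenRecord LocalEvent object] + [AsyncActor FrozenRecord LocalEvent object] + [AsyncActor]
  take AsyncActor:  [FrozenRecord LocalEvent object] + [AsyncActor FrozenRecord LocalEvent object] + [AsyncActor FrozenRecord LocalEvent object] + [AsyncActor]
  take FrozenRecord:  [FrozenRecord LocalEvent object] + [FrozenRecord LocalEvent object] + [FrozenRecord LocalEvent object]
  take LocalEvent:  [LocalEvent object] + [LocalEvent object] + [LocalEvent object]
  take object:  [object] + [object] + [object]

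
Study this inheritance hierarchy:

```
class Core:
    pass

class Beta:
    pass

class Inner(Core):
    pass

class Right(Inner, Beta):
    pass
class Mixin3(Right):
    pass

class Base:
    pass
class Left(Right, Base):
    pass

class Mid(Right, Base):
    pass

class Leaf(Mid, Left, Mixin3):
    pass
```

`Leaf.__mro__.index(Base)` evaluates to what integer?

8

L[Leaf] = Leaf + merge(L[Mid], L[Left], L[Mixin3], [Mid Left Mixin3])
  take Mid:  [Mid Right Inner Core Beta Base object] + [Left Right Inner Core Beta Base object] + [Mixin3 Right Inner Core Beta object] + [Mid Left Mixin3]
  take Left:  [Right Inner Core Beta Base object] + [Left Right Inner Core Beta Base object] + [Mixin3 Right Inner Core Beta object] + [Left Mixin3]
  take Mixin3:  [Right Inner Core Beta Base object] + [Right Inner Core Beta Base object] + [Mixin3 Right Inner Core Beta object] + [Mixin3]
  take Right:  [Right Inner Core Beta Base object] + [Right Inner Core Beta Base object] + [Right Inner Core Beta object]
  take Inner:  [Inner Core Beta Base object] + [Inner Core Beta Base object] + [Inner Core Beta object]
  take Core:  [Core Beta Base object] + [Core Beta Base object] + [Core Beta object]
  take Beta:  [Beta Base object] + [Beta Base object] + [Beta object]
  take Base:  [Base object] + [Base object] + [object]
  take object:  [object] + [object] + [object]
MRO: Leaf Mid Left Mixin3 Right Inner Core Beta Base object
Base sits at index 8.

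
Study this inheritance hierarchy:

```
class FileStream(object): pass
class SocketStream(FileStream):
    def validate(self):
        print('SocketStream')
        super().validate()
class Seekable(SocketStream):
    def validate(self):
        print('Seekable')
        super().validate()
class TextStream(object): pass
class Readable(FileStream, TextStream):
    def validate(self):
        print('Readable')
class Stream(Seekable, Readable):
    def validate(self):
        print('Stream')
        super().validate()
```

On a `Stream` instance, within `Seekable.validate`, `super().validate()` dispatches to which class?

SocketStream

L[Stream] = Stream + merge(L[Seekable], L[Readable], [Seekable Readable])
  take Seekable:  [Seekable SocketStream FileStream object] + [Readable FileStream TextStream object] + [Seekable Readable]
  take SocketStream:  [SocketStream FileStream object] + [Readable FileStream TextStream object] + [Readable]
  take Readable:  [FileStream object] + [Readable FileStream TextStream object] + [Readable]
  take FileStream:  [FileStream object] + [FileStream TextStream object]
  take TextStream:  [object] + [TextStream object]
  take object:  [object] + [object]
MRO: Stream Seekable SocketStream Readable FileStream TextStream object
super() in Seekable.validate on a Stream instance goes to the class after Seekable in Stream's MRO: SocketStream.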